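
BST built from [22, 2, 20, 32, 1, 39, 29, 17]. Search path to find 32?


BST root = 22
Search for 32: compare at each node
Path: [22, 32]


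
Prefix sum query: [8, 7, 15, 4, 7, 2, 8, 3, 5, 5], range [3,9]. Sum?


Prefix sums: [0, 8, 15, 30, 34, 41, 43, 51, 54, 59, 64]
Sum[3..9] = prefix[10] - prefix[3] = 64 - 30 = 34


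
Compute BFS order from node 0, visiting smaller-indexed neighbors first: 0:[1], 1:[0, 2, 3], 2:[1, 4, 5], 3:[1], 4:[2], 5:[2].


BFS queue: start with [0]
Visit order: [0, 1, 2, 3, 4, 5]


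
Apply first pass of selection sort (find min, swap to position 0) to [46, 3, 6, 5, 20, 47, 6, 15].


After one pass: [3, 46, 6, 5, 20, 47, 6, 15]


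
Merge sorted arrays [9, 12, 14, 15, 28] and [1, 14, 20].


Compare heads, take smaller each step.
Merged: [1, 9, 12, 14, 14, 15, 20, 28]


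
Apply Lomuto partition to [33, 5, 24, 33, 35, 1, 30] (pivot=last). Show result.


Elements <= 30 go left of pivot.
Result: [5, 24, 1, 30, 35, 33, 33], pivot at index 3


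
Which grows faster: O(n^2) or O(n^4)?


quadratic grows slower than quartic
O(n^2) is asymptotically smaller; O(n^4) grows faster


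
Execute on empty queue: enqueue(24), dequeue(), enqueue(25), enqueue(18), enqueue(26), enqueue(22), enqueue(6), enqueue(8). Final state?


enqueue(24) -> [24]
dequeue() returns 24 -> []
enqueue(25) -> [25]
enqueue(18) -> [25, 18]
enqueue(26) -> [25, 18, 26]
enqueue(22) -> [25, 18, 26, 22]
enqueue(6) -> [25, 18, 26, 22, 6]
enqueue(8) -> [25, 18, 26, 22, 6, 8]
Final queue (front to back): [25, 18, 26, 22, 6, 8]


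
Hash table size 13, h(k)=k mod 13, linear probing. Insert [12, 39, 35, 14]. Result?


Insertions: 12->slot 12; 39->slot 0; 35->slot 9; 14->slot 1
Table: [39, 14, None, None, None, None, None, None, None, 35, None, None, 12]


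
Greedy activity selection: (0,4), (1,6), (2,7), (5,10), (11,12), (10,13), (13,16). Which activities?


Greedy: pick earliest-ending, then skip overlaps.
Selected (4 activities): [(0, 4), (5, 10), (11, 12), (13, 16)]


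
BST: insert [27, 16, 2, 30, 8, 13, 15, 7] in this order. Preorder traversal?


Root = 27; build tree by BST insertion.
Preorder traversal: [27, 16, 2, 8, 7, 13, 15, 30]


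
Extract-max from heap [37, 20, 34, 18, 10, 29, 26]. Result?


Max = 37
Replace root with last, heapify down
Resulting heap: [34, 20, 29, 18, 10, 26]


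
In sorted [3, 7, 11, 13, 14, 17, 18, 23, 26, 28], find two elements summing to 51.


Two pointers: lo=0, hi=9
Found pair: (23, 28) summing to 51


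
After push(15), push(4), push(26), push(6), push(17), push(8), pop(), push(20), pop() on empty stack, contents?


push(15) -> [15]
push(4) -> [15, 4]
push(26) -> [15, 4, 26]
push(6) -> [15, 4, 26, 6]
push(17) -> [15, 4, 26, 6, 17]
push(8) -> [15, 4, 26, 6, 17, 8]
pop() returns 8 -> [15, 4, 26, 6, 17]
push(20) -> [15, 4, 26, 6, 17, 20]
pop() returns 20 -> [15, 4, 26, 6, 17]
Final stack (bottom to top): [15, 4, 26, 6, 17]


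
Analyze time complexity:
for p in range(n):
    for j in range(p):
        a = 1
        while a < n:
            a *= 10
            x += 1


Per nesting level: O(n) * O(n) [triangular over p] * O(log n) = O(n^2 log n)
Complexity: O(n^2 log n)


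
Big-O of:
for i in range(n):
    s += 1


Per nesting level: O(n) = O(n)
Complexity: O(n)


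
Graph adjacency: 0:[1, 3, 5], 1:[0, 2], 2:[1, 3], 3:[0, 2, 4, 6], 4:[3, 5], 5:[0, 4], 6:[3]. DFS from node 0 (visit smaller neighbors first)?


DFS stack-based: start with [0]
Visit order: [0, 1, 2, 3, 4, 5, 6]


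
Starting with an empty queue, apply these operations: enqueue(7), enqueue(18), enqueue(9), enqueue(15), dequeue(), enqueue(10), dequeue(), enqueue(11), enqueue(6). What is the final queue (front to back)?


enqueue(7) -> [7]
enqueue(18) -> [7, 18]
enqueue(9) -> [7, 18, 9]
enqueue(15) -> [7, 18, 9, 15]
dequeue() returns 7 -> [18, 9, 15]
enqueue(10) -> [18, 9, 15, 10]
dequeue() returns 18 -> [9, 15, 10]
enqueue(11) -> [9, 15, 10, 11]
enqueue(6) -> [9, 15, 10, 11, 6]
Final queue (front to back): [9, 15, 10, 11, 6]


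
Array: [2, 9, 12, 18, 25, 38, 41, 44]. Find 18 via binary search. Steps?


Search for 18:
[0,7] mid=3 arr[3]=18
Total: 1 comparisons


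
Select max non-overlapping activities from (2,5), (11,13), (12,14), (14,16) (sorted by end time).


Greedy: pick earliest-ending, then skip overlaps.
Selected (3 activities): [(2, 5), (11, 13), (14, 16)]


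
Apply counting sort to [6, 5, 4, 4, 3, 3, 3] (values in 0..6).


Count array: [0, 0, 0, 3, 2, 1, 1]
Reconstruct: [3, 3, 3, 4, 4, 5, 6]


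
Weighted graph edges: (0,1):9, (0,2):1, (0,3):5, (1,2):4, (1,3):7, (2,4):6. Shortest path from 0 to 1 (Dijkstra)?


Dijkstra from 0:
Distances: {0: 0, 1: 5, 2: 1, 3: 5, 4: 7}
Shortest distance to 1 = 5, path = [0, 2, 1]


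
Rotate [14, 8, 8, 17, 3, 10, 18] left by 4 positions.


Left rotate by 4: [3, 10, 18, 14, 8, 8, 17]


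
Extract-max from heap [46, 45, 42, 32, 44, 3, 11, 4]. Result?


Max = 46
Replace root with last, heapify down
Resulting heap: [45, 44, 42, 32, 4, 3, 11]


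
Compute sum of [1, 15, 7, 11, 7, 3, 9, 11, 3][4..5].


Prefix sums: [0, 1, 16, 23, 34, 41, 44, 53, 64, 67]
Sum[4..5] = prefix[6] - prefix[4] = 44 - 34 = 10


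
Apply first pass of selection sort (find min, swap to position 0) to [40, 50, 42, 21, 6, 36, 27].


After one pass: [6, 50, 42, 21, 40, 36, 27]


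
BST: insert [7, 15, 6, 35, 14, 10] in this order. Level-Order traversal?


Root = 7; build tree by BST insertion.
Level-Order traversal: [7, 6, 15, 14, 35, 10]


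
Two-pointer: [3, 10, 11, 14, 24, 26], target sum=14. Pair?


Two pointers: lo=0, hi=5
Found pair: (3, 11) summing to 14


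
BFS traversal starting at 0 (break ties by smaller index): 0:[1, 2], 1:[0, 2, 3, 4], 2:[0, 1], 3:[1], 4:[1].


BFS queue: start with [0]
Visit order: [0, 1, 2, 3, 4]


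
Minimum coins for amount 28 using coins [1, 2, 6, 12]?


dp[0]=0; dp[i]=1+min(dp[i-c] for c in coins)
...dp[23]=5, dp[24]=2, dp[25]=3, dp[26]=3, dp[27]=4, dp[28]=4
Minimum coins for 28 = 4


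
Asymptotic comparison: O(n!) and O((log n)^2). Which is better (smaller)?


polylogarithmic grows slower than factorial
O((log n)^2) is asymptotically smaller; O(n!) grows faster


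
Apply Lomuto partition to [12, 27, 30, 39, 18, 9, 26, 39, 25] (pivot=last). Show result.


Elements <= 25 go left of pivot.
Result: [12, 18, 9, 25, 27, 30, 26, 39, 39], pivot at index 3


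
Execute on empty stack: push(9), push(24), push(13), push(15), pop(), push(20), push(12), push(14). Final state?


push(9) -> [9]
push(24) -> [9, 24]
push(13) -> [9, 24, 13]
push(15) -> [9, 24, 13, 15]
pop() returns 15 -> [9, 24, 13]
push(20) -> [9, 24, 13, 20]
push(12) -> [9, 24, 13, 20, 12]
push(14) -> [9, 24, 13, 20, 12, 14]
Final stack (bottom to top): [9, 24, 13, 20, 12, 14]


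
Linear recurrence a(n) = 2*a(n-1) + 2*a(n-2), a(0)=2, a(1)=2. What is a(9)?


Build bottom-up:
...a(7)=1136, a(8)=3104, a(9)=2*3104+2*1136=8480


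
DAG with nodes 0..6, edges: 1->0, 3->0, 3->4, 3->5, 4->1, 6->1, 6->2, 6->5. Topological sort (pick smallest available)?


Kahn's algorithm, process smallest node first
Order: [3, 4, 6, 1, 0, 2, 5]


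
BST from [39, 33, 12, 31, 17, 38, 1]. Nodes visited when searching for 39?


BST root = 39
Search for 39: compare at each node
Path: [39]


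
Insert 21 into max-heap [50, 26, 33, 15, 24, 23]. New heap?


Append 21: [50, 26, 33, 15, 24, 23, 21]
Bubble up: no swaps needed
Result: [50, 26, 33, 15, 24, 23, 21]


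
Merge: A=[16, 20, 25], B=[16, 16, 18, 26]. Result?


Compare heads, take smaller each step.
Merged: [16, 16, 16, 18, 20, 25, 26]


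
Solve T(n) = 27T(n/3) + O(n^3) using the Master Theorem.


a=27, b=3, c=3. log_3(27)=3 = c=3. Case 2: O(n^c log n) = O(n^3 log n)
Complexity: O(n^3 log n)


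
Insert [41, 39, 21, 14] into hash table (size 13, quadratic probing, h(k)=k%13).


Insertions: 41->slot 2; 39->slot 0; 21->slot 8; 14->slot 1
Table: [39, 14, 41, None, None, None, None, None, 21, None, None, None, None]


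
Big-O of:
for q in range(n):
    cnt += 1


Per nesting level: O(n) = O(n)
Complexity: O(n)


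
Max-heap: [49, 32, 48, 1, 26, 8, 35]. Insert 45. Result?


Append 45: [49, 32, 48, 1, 26, 8, 35, 45]
Bubble up: swap idx 7(45) with idx 3(1); swap idx 3(45) with idx 1(32)
Result: [49, 45, 48, 32, 26, 8, 35, 1]


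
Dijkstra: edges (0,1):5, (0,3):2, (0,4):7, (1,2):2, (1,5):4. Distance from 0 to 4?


Dijkstra from 0:
Distances: {0: 0, 1: 5, 2: 7, 3: 2, 4: 7, 5: 9}
Shortest distance to 4 = 7, path = [0, 4]


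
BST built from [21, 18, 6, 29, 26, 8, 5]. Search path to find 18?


BST root = 21
Search for 18: compare at each node
Path: [21, 18]


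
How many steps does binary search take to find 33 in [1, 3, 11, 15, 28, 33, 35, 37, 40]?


Search for 33:
[0,8] mid=4 arr[4]=28
[5,8] mid=6 arr[6]=35
[5,5] mid=5 arr[5]=33
Total: 3 comparisons


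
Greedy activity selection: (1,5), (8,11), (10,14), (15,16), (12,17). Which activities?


Greedy: pick earliest-ending, then skip overlaps.
Selected (3 activities): [(1, 5), (8, 11), (15, 16)]


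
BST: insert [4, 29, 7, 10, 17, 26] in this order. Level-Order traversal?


Root = 4; build tree by BST insertion.
Level-Order traversal: [4, 29, 7, 10, 17, 26]


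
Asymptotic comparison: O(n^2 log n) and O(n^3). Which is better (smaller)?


n^2 log n grows slower than cubic
O(n^2 log n) is asymptotically smaller; O(n^3) grows faster


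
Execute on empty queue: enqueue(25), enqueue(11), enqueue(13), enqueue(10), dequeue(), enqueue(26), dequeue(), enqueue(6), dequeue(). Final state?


enqueue(25) -> [25]
enqueue(11) -> [25, 11]
enqueue(13) -> [25, 11, 13]
enqueue(10) -> [25, 11, 13, 10]
dequeue() returns 25 -> [11, 13, 10]
enqueue(26) -> [11, 13, 10, 26]
dequeue() returns 11 -> [13, 10, 26]
enqueue(6) -> [13, 10, 26, 6]
dequeue() returns 13 -> [10, 26, 6]
Final queue (front to back): [10, 26, 6]


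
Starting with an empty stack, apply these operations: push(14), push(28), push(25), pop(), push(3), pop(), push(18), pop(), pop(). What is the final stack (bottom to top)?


push(14) -> [14]
push(28) -> [14, 28]
push(25) -> [14, 28, 25]
pop() returns 25 -> [14, 28]
push(3) -> [14, 28, 3]
pop() returns 3 -> [14, 28]
push(18) -> [14, 28, 18]
pop() returns 18 -> [14, 28]
pop() returns 28 -> [14]
Final stack (bottom to top): [14]


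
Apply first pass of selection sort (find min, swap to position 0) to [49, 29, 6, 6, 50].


After one pass: [6, 29, 49, 6, 50]


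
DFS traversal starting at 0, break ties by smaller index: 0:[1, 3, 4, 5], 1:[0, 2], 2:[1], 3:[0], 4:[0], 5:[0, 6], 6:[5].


DFS stack-based: start with [0]
Visit order: [0, 1, 2, 3, 4, 5, 6]


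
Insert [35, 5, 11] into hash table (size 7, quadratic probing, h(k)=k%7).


Insertions: 35->slot 0; 5->slot 5; 11->slot 4
Table: [35, None, None, None, 11, 5, None]


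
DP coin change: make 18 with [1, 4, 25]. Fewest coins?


dp[0]=0; dp[i]=1+min(dp[i-c] for c in coins)
...dp[13]=4, dp[14]=5, dp[15]=6, dp[16]=4, dp[17]=5, dp[18]=6
Minimum coins for 18 = 6


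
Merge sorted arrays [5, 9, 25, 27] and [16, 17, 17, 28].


Compare heads, take smaller each step.
Merged: [5, 9, 16, 17, 17, 25, 27, 28]


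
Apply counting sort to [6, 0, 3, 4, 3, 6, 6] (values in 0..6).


Count array: [1, 0, 0, 2, 1, 0, 3]
Reconstruct: [0, 3, 3, 4, 6, 6, 6]


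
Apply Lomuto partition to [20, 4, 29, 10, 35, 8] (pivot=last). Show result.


Elements <= 8 go left of pivot.
Result: [4, 8, 29, 10, 35, 20], pivot at index 1


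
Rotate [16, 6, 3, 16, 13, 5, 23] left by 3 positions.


Left rotate by 3: [16, 13, 5, 23, 16, 6, 3]


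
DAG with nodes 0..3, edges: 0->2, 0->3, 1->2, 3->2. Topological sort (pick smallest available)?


Kahn's algorithm, process smallest node first
Order: [0, 1, 3, 2]


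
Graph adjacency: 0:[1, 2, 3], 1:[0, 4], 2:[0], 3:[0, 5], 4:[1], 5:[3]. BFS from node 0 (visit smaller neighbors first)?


BFS queue: start with [0]
Visit order: [0, 1, 2, 3, 4, 5]


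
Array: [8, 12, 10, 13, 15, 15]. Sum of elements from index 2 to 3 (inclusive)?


Prefix sums: [0, 8, 20, 30, 43, 58, 73]
Sum[2..3] = prefix[4] - prefix[2] = 43 - 20 = 23


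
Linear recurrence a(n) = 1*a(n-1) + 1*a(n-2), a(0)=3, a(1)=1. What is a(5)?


Build bottom-up:
...a(3)=5, a(4)=9, a(5)=1*9+1*5=14


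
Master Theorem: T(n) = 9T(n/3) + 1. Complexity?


a=9, b=3, c=0. log_3(9)=2 > c=0. Case 1: O(n^log_b(a)) = O(n^2)
Complexity: O(n^2)


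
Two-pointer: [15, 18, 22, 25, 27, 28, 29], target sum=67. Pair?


Two pointers: lo=0, hi=6
No pair sums to 67


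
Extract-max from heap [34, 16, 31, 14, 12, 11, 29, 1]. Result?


Max = 34
Replace root with last, heapify down
Resulting heap: [31, 16, 29, 14, 12, 11, 1]


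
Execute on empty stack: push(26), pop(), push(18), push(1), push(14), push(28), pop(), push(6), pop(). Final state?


push(26) -> [26]
pop() returns 26 -> []
push(18) -> [18]
push(1) -> [18, 1]
push(14) -> [18, 1, 14]
push(28) -> [18, 1, 14, 28]
pop() returns 28 -> [18, 1, 14]
push(6) -> [18, 1, 14, 6]
pop() returns 6 -> [18, 1, 14]
Final stack (bottom to top): [18, 1, 14]


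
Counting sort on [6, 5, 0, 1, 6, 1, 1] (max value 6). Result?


Count array: [1, 3, 0, 0, 0, 1, 2]
Reconstruct: [0, 1, 1, 1, 5, 6, 6]


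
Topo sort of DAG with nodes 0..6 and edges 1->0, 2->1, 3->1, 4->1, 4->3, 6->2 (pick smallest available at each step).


Kahn's algorithm, process smallest node first
Order: [4, 3, 5, 6, 2, 1, 0]


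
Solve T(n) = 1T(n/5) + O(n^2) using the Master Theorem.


a=1, b=5, c=2. log_5(1)=0 < c=2. Case 3: O(n^c) = O(n^2)
Complexity: O(n^2)


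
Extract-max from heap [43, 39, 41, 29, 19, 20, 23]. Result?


Max = 43
Replace root with last, heapify down
Resulting heap: [41, 39, 23, 29, 19, 20]


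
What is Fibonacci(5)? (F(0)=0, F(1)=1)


F(n)=F(n-1)+F(n-2)
...F(3)=2, F(4)=3, F(5)=5


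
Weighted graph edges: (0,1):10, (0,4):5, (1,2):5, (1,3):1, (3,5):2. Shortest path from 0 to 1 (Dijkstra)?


Dijkstra from 0:
Distances: {0: 0, 1: 10, 2: 15, 3: 11, 4: 5, 5: 13}
Shortest distance to 1 = 10, path = [0, 1]


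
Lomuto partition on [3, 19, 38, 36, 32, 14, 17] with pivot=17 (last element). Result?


Elements <= 17 go left of pivot.
Result: [3, 14, 17, 36, 32, 19, 38], pivot at index 2


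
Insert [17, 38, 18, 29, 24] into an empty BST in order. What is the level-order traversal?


Root = 17; build tree by BST insertion.
Level-Order traversal: [17, 38, 18, 29, 24]


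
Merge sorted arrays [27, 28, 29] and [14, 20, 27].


Compare heads, take smaller each step.
Merged: [14, 20, 27, 27, 28, 29]


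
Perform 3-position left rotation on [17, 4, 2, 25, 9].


Left rotate by 3: [25, 9, 17, 4, 2]


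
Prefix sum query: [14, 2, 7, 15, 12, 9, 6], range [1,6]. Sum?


Prefix sums: [0, 14, 16, 23, 38, 50, 59, 65]
Sum[1..6] = prefix[7] - prefix[1] = 65 - 14 = 51


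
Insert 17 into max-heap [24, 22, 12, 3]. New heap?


Append 17: [24, 22, 12, 3, 17]
Bubble up: no swaps needed
Result: [24, 22, 12, 3, 17]


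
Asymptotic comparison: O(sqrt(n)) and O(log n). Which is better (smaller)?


logarithmic grows slower than sublinear
O(log n) is asymptotically smaller; O(sqrt(n)) grows faster


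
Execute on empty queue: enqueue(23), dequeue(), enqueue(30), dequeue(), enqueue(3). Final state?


enqueue(23) -> [23]
dequeue() returns 23 -> []
enqueue(30) -> [30]
dequeue() returns 30 -> []
enqueue(3) -> [3]
Final queue (front to back): [3]


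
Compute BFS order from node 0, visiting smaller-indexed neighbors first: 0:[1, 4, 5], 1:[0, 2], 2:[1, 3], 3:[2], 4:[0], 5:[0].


BFS queue: start with [0]
Visit order: [0, 1, 4, 5, 2, 3]


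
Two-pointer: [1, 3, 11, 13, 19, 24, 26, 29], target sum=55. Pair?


Two pointers: lo=0, hi=7
Found pair: (26, 29) summing to 55


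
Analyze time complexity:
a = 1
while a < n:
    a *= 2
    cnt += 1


Per nesting level: O(log n) = O(log n)
Complexity: O(log n)


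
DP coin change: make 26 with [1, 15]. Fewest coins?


dp[0]=0; dp[i]=1+min(dp[i-c] for c in coins)
...dp[21]=7, dp[22]=8, dp[23]=9, dp[24]=10, dp[25]=11, dp[26]=12
Minimum coins for 26 = 12


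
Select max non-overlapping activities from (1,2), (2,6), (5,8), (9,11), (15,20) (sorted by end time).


Greedy: pick earliest-ending, then skip overlaps.
Selected (4 activities): [(1, 2), (2, 6), (9, 11), (15, 20)]


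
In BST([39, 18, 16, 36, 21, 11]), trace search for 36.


BST root = 39
Search for 36: compare at each node
Path: [39, 18, 36]


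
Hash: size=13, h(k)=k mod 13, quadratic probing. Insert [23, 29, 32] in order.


Insertions: 23->slot 10; 29->slot 3; 32->slot 6
Table: [None, None, None, 29, None, None, 32, None, None, None, 23, None, None]


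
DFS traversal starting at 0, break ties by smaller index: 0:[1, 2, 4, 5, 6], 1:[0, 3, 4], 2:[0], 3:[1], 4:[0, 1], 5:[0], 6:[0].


DFS stack-based: start with [0]
Visit order: [0, 1, 3, 4, 2, 5, 6]


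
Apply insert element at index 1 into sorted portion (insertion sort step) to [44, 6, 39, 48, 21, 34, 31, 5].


After one pass: [6, 44, 39, 48, 21, 34, 31, 5]


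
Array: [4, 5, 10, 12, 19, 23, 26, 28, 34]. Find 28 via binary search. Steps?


Search for 28:
[0,8] mid=4 arr[4]=19
[5,8] mid=6 arr[6]=26
[7,8] mid=7 arr[7]=28
Total: 3 comparisons


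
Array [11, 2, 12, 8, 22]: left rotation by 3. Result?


Left rotate by 3: [8, 22, 11, 2, 12]


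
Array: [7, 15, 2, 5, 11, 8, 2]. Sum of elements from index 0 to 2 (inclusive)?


Prefix sums: [0, 7, 22, 24, 29, 40, 48, 50]
Sum[0..2] = prefix[3] - prefix[0] = 24 - 0 = 24


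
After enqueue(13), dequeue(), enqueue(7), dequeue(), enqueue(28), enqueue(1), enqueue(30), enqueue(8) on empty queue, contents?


enqueue(13) -> [13]
dequeue() returns 13 -> []
enqueue(7) -> [7]
dequeue() returns 7 -> []
enqueue(28) -> [28]
enqueue(1) -> [28, 1]
enqueue(30) -> [28, 1, 30]
enqueue(8) -> [28, 1, 30, 8]
Final queue (front to back): [28, 1, 30, 8]


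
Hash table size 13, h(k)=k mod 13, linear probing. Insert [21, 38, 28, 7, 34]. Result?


Insertions: 21->slot 8; 38->slot 12; 28->slot 2; 7->slot 7; 34->slot 9
Table: [None, None, 28, None, None, None, None, 7, 21, 34, None, None, 38]


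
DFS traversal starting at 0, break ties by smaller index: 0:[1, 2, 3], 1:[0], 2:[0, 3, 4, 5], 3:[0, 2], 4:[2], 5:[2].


DFS stack-based: start with [0]
Visit order: [0, 1, 2, 3, 4, 5]


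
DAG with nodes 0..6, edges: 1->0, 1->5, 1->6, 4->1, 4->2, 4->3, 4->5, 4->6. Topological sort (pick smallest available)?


Kahn's algorithm, process smallest node first
Order: [4, 1, 0, 2, 3, 5, 6]


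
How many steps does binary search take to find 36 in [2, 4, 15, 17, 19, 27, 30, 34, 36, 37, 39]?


Search for 36:
[0,10] mid=5 arr[5]=27
[6,10] mid=8 arr[8]=36
Total: 2 comparisons


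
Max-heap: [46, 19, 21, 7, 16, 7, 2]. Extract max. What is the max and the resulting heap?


Max = 46
Replace root with last, heapify down
Resulting heap: [21, 19, 7, 7, 16, 2]


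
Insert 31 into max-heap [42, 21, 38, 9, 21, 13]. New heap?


Append 31: [42, 21, 38, 9, 21, 13, 31]
Bubble up: no swaps needed
Result: [42, 21, 38, 9, 21, 13, 31]


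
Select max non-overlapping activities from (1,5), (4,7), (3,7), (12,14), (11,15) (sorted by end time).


Greedy: pick earliest-ending, then skip overlaps.
Selected (2 activities): [(1, 5), (12, 14)]


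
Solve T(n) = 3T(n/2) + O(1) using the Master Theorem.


a=3, b=2, c=0. log_2(3)=1.585 > c=0. Case 1: O(n^log_b(a)) = O(n^1.585)
Complexity: O(n^1.585)


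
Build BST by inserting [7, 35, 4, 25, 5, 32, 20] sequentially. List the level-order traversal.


Root = 7; build tree by BST insertion.
Level-Order traversal: [7, 4, 35, 5, 25, 20, 32]


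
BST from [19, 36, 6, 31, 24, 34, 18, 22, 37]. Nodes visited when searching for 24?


BST root = 19
Search for 24: compare at each node
Path: [19, 36, 31, 24]


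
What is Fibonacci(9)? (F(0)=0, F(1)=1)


F(n)=F(n-1)+F(n-2)
...F(7)=13, F(8)=21, F(9)=34


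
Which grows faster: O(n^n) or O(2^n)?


exponential grows slower than n^n
O(2^n) is asymptotically smaller; O(n^n) grows faster


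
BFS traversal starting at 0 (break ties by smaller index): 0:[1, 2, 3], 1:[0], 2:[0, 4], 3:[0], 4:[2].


BFS queue: start with [0]
Visit order: [0, 1, 2, 3, 4]


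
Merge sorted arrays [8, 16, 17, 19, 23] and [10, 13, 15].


Compare heads, take smaller each step.
Merged: [8, 10, 13, 15, 16, 17, 19, 23]


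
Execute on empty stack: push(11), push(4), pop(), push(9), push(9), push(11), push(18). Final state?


push(11) -> [11]
push(4) -> [11, 4]
pop() returns 4 -> [11]
push(9) -> [11, 9]
push(9) -> [11, 9, 9]
push(11) -> [11, 9, 9, 11]
push(18) -> [11, 9, 9, 11, 18]
Final stack (bottom to top): [11, 9, 9, 11, 18]


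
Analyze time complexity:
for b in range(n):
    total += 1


Per nesting level: O(n) = O(n)
Complexity: O(n)


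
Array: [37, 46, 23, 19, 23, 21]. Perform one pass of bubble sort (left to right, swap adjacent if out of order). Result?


After one pass: [37, 23, 19, 23, 21, 46]


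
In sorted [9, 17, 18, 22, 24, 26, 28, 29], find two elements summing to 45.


Two pointers: lo=0, hi=7
Found pair: (17, 28) summing to 45


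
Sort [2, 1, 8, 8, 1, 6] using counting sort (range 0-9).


Count array: [0, 2, 1, 0, 0, 0, 1, 0, 2, 0]
Reconstruct: [1, 1, 2, 6, 8, 8]


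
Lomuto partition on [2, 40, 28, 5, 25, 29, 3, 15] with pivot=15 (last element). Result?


Elements <= 15 go left of pivot.
Result: [2, 5, 3, 15, 25, 29, 28, 40], pivot at index 3


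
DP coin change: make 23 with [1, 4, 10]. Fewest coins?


dp[0]=0; dp[i]=1+min(dp[i-c] for c in coins)
...dp[18]=3, dp[19]=4, dp[20]=2, dp[21]=3, dp[22]=4, dp[23]=5
Minimum coins for 23 = 5


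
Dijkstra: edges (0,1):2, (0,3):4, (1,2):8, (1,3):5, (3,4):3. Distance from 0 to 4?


Dijkstra from 0:
Distances: {0: 0, 1: 2, 2: 10, 3: 4, 4: 7}
Shortest distance to 4 = 7, path = [0, 3, 4]


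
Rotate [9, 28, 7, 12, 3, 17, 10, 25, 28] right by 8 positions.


Right rotate by 8: [28, 7, 12, 3, 17, 10, 25, 28, 9]


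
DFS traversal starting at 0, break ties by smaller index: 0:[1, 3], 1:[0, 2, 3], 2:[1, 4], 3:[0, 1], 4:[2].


DFS stack-based: start with [0]
Visit order: [0, 1, 2, 4, 3]


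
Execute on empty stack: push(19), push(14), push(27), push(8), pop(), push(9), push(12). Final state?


push(19) -> [19]
push(14) -> [19, 14]
push(27) -> [19, 14, 27]
push(8) -> [19, 14, 27, 8]
pop() returns 8 -> [19, 14, 27]
push(9) -> [19, 14, 27, 9]
push(12) -> [19, 14, 27, 9, 12]
Final stack (bottom to top): [19, 14, 27, 9, 12]


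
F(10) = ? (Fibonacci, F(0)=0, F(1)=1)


F(n)=F(n-1)+F(n-2)
...F(8)=21, F(9)=34, F(10)=55


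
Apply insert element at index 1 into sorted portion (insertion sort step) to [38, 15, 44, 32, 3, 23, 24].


After one pass: [15, 38, 44, 32, 3, 23, 24]


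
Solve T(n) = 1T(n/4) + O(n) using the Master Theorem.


a=1, b=4, c=1. log_4(1)=0 < c=1. Case 3: O(n^c) = O(n)
Complexity: O(n)


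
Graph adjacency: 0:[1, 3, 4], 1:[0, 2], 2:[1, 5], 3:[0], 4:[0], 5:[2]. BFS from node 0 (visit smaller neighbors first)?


BFS queue: start with [0]
Visit order: [0, 1, 3, 4, 2, 5]


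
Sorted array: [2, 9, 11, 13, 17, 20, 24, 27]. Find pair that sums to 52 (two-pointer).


Two pointers: lo=0, hi=7
No pair sums to 52


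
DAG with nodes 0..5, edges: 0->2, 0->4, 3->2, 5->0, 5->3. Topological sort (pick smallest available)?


Kahn's algorithm, process smallest node first
Order: [1, 5, 0, 3, 2, 4]


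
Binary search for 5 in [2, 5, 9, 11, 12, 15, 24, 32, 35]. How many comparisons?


Search for 5:
[0,8] mid=4 arr[4]=12
[0,3] mid=1 arr[1]=5
Total: 2 comparisons


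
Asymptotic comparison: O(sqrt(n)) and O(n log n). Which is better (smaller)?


sublinear grows slower than linearithmic
O(sqrt(n)) is asymptotically smaller; O(n log n) grows faster


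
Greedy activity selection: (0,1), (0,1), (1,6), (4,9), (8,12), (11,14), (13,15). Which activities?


Greedy: pick earliest-ending, then skip overlaps.
Selected (4 activities): [(0, 1), (1, 6), (8, 12), (13, 15)]


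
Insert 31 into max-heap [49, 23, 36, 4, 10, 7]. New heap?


Append 31: [49, 23, 36, 4, 10, 7, 31]
Bubble up: no swaps needed
Result: [49, 23, 36, 4, 10, 7, 31]


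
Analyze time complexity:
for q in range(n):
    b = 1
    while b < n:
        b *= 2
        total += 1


Per nesting level: O(n) * O(log n) = O(n log n)
Complexity: O(n log n)


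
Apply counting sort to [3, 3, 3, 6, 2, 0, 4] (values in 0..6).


Count array: [1, 0, 1, 3, 1, 0, 1]
Reconstruct: [0, 2, 3, 3, 3, 4, 6]


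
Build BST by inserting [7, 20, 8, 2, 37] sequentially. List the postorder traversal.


Root = 7; build tree by BST insertion.
Postorder traversal: [2, 8, 37, 20, 7]


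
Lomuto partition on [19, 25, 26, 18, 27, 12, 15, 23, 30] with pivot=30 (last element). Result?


Elements <= 30 go left of pivot.
Result: [19, 25, 26, 18, 27, 12, 15, 23, 30], pivot at index 8


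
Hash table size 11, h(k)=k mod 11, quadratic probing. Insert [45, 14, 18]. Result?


Insertions: 45->slot 1; 14->slot 3; 18->slot 7
Table: [None, 45, None, 14, None, None, None, 18, None, None, None]


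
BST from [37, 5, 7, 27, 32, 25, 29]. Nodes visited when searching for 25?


BST root = 37
Search for 25: compare at each node
Path: [37, 5, 7, 27, 25]


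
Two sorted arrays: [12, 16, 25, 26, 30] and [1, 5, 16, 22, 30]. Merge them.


Compare heads, take smaller each step.
Merged: [1, 5, 12, 16, 16, 22, 25, 26, 30, 30]


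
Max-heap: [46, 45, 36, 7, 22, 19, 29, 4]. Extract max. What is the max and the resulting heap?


Max = 46
Replace root with last, heapify down
Resulting heap: [45, 22, 36, 7, 4, 19, 29]


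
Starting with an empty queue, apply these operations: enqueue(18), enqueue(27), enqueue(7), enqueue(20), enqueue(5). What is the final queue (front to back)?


enqueue(18) -> [18]
enqueue(27) -> [18, 27]
enqueue(7) -> [18, 27, 7]
enqueue(20) -> [18, 27, 7, 20]
enqueue(5) -> [18, 27, 7, 20, 5]
Final queue (front to back): [18, 27, 7, 20, 5]


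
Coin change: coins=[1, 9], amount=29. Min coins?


dp[0]=0; dp[i]=1+min(dp[i-c] for c in coins)
...dp[24]=8, dp[25]=9, dp[26]=10, dp[27]=3, dp[28]=4, dp[29]=5
Minimum coins for 29 = 5


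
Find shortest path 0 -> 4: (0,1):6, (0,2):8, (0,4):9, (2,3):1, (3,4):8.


Dijkstra from 0:
Distances: {0: 0, 1: 6, 2: 8, 3: 9, 4: 9}
Shortest distance to 4 = 9, path = [0, 4]


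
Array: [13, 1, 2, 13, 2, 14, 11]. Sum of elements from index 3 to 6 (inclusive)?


Prefix sums: [0, 13, 14, 16, 29, 31, 45, 56]
Sum[3..6] = prefix[7] - prefix[3] = 56 - 16 = 40


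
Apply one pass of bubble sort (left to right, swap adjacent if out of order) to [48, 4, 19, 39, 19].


After one pass: [4, 19, 39, 19, 48]


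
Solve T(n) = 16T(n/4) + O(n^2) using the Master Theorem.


a=16, b=4, c=2. log_4(16)=2 = c=2. Case 2: O(n^c log n) = O(n^2 log n)
Complexity: O(n^2 log n)


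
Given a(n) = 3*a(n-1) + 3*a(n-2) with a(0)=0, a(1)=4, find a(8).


Build bottom-up:
...a(6)=2592, a(7)=9828, a(8)=3*9828+3*2592=37260


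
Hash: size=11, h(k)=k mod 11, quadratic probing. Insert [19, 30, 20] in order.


Insertions: 19->slot 8; 30->slot 9; 20->slot 10
Table: [None, None, None, None, None, None, None, None, 19, 30, 20]


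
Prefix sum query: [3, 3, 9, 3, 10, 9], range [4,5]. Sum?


Prefix sums: [0, 3, 6, 15, 18, 28, 37]
Sum[4..5] = prefix[6] - prefix[4] = 37 - 18 = 19


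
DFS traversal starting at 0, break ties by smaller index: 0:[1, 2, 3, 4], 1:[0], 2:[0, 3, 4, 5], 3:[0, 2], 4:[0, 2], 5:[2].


DFS stack-based: start with [0]
Visit order: [0, 1, 2, 3, 4, 5]


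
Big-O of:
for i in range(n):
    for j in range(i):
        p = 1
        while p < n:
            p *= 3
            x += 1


Per nesting level: O(n) * O(n) [triangular over i] * O(log n) = O(n^2 log n)
Complexity: O(n^2 log n)


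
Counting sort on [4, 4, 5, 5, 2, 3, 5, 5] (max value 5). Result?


Count array: [0, 0, 1, 1, 2, 4]
Reconstruct: [2, 3, 4, 4, 5, 5, 5, 5]


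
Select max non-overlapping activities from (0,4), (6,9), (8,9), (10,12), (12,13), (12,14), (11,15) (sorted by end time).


Greedy: pick earliest-ending, then skip overlaps.
Selected (4 activities): [(0, 4), (6, 9), (10, 12), (12, 13)]


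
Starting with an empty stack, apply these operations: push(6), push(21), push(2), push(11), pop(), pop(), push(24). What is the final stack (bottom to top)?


push(6) -> [6]
push(21) -> [6, 21]
push(2) -> [6, 21, 2]
push(11) -> [6, 21, 2, 11]
pop() returns 11 -> [6, 21, 2]
pop() returns 2 -> [6, 21]
push(24) -> [6, 21, 24]
Final stack (bottom to top): [6, 21, 24]


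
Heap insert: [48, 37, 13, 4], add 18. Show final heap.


Append 18: [48, 37, 13, 4, 18]
Bubble up: no swaps needed
Result: [48, 37, 13, 4, 18]


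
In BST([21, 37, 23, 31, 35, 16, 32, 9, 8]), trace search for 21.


BST root = 21
Search for 21: compare at each node
Path: [21]


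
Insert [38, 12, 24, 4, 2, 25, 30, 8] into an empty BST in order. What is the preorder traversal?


Root = 38; build tree by BST insertion.
Preorder traversal: [38, 12, 4, 2, 8, 24, 25, 30]


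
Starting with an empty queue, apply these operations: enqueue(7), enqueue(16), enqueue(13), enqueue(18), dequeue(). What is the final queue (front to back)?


enqueue(7) -> [7]
enqueue(16) -> [7, 16]
enqueue(13) -> [7, 16, 13]
enqueue(18) -> [7, 16, 13, 18]
dequeue() returns 7 -> [16, 13, 18]
Final queue (front to back): [16, 13, 18]


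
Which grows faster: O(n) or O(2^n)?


linear grows slower than exponential
O(n) is asymptotically smaller; O(2^n) grows faster


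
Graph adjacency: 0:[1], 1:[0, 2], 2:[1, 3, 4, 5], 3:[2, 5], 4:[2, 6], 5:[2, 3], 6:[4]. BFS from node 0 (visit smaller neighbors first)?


BFS queue: start with [0]
Visit order: [0, 1, 2, 3, 4, 5, 6]


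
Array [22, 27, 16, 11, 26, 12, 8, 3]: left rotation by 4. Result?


Left rotate by 4: [26, 12, 8, 3, 22, 27, 16, 11]


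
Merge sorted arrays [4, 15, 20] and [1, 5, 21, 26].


Compare heads, take smaller each step.
Merged: [1, 4, 5, 15, 20, 21, 26]


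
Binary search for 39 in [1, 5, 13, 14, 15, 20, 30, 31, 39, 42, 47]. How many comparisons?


Search for 39:
[0,10] mid=5 arr[5]=20
[6,10] mid=8 arr[8]=39
Total: 2 comparisons


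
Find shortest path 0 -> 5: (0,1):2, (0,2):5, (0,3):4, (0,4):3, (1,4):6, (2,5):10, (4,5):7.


Dijkstra from 0:
Distances: {0: 0, 1: 2, 2: 5, 3: 4, 4: 3, 5: 10}
Shortest distance to 5 = 10, path = [0, 4, 5]


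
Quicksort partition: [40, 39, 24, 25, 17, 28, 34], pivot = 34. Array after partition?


Elements <= 34 go left of pivot.
Result: [24, 25, 17, 28, 34, 39, 40], pivot at index 4


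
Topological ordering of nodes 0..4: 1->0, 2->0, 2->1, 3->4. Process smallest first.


Kahn's algorithm, process smallest node first
Order: [2, 1, 0, 3, 4]


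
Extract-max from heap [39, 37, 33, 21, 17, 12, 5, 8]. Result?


Max = 39
Replace root with last, heapify down
Resulting heap: [37, 21, 33, 8, 17, 12, 5]


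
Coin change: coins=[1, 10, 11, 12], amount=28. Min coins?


dp[0]=0; dp[i]=1+min(dp[i-c] for c in coins)
...dp[23]=2, dp[24]=2, dp[25]=3, dp[26]=4, dp[27]=5, dp[28]=6
Minimum coins for 28 = 6


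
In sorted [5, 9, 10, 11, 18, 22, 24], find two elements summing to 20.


Two pointers: lo=0, hi=6
Found pair: (9, 11) summing to 20


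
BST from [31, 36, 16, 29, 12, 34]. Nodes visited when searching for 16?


BST root = 31
Search for 16: compare at each node
Path: [31, 16]


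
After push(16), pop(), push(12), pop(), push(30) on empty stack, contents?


push(16) -> [16]
pop() returns 16 -> []
push(12) -> [12]
pop() returns 12 -> []
push(30) -> [30]
Final stack (bottom to top): [30]


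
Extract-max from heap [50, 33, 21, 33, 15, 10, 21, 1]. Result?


Max = 50
Replace root with last, heapify down
Resulting heap: [33, 33, 21, 1, 15, 10, 21]


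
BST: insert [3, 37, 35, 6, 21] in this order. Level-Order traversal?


Root = 3; build tree by BST insertion.
Level-Order traversal: [3, 37, 35, 6, 21]


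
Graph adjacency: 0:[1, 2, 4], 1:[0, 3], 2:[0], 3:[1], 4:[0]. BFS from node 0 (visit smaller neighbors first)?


BFS queue: start with [0]
Visit order: [0, 1, 2, 4, 3]


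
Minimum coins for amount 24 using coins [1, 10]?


dp[0]=0; dp[i]=1+min(dp[i-c] for c in coins)
...dp[19]=10, dp[20]=2, dp[21]=3, dp[22]=4, dp[23]=5, dp[24]=6
Minimum coins for 24 = 6


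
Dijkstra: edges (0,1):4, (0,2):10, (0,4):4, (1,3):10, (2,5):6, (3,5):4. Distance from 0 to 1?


Dijkstra from 0:
Distances: {0: 0, 1: 4, 2: 10, 3: 14, 4: 4, 5: 16}
Shortest distance to 1 = 4, path = [0, 1]


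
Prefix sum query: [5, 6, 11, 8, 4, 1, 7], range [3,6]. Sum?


Prefix sums: [0, 5, 11, 22, 30, 34, 35, 42]
Sum[3..6] = prefix[7] - prefix[3] = 42 - 22 = 20


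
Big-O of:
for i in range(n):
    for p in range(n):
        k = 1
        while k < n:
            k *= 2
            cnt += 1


Per nesting level: O(n) * O(n) * O(log n) = O(n^2 log n)
Complexity: O(n^2 log n)


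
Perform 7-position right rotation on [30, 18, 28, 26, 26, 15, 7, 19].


Right rotate by 7: [18, 28, 26, 26, 15, 7, 19, 30]


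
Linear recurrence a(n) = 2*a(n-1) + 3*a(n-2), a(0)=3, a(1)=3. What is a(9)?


Build bottom-up:
...a(7)=3279, a(8)=9843, a(9)=2*9843+3*3279=29523


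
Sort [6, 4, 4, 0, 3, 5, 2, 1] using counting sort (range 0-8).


Count array: [1, 1, 1, 1, 2, 1, 1, 0, 0]
Reconstruct: [0, 1, 2, 3, 4, 4, 5, 6]


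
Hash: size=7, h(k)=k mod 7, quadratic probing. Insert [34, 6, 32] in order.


Insertions: 34->slot 6; 6->slot 0; 32->slot 4
Table: [6, None, None, None, 32, None, 34]


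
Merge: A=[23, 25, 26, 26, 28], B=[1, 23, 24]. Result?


Compare heads, take smaller each step.
Merged: [1, 23, 23, 24, 25, 26, 26, 28]


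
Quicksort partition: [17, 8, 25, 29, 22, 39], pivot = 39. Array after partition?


Elements <= 39 go left of pivot.
Result: [17, 8, 25, 29, 22, 39], pivot at index 5


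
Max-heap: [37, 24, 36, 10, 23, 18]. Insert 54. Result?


Append 54: [37, 24, 36, 10, 23, 18, 54]
Bubble up: swap idx 6(54) with idx 2(36); swap idx 2(54) with idx 0(37)
Result: [54, 24, 37, 10, 23, 18, 36]


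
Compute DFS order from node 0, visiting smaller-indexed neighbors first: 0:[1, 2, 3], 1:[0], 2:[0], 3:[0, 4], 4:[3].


DFS stack-based: start with [0]
Visit order: [0, 1, 2, 3, 4]


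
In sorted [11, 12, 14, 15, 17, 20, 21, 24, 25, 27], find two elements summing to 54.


Two pointers: lo=0, hi=9
No pair sums to 54


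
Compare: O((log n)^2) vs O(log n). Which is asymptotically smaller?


logarithmic grows slower than polylogarithmic
O(log n) is asymptotically smaller; O((log n)^2) grows faster


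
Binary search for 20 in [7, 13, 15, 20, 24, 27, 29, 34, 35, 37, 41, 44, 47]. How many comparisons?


Search for 20:
[0,12] mid=6 arr[6]=29
[0,5] mid=2 arr[2]=15
[3,5] mid=4 arr[4]=24
[3,3] mid=3 arr[3]=20
Total: 4 comparisons


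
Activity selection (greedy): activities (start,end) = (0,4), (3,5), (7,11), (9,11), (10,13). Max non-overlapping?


Greedy: pick earliest-ending, then skip overlaps.
Selected (2 activities): [(0, 4), (7, 11)]


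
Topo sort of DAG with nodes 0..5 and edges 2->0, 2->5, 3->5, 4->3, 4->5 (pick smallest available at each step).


Kahn's algorithm, process smallest node first
Order: [1, 2, 0, 4, 3, 5]


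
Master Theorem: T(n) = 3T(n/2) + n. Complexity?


a=3, b=2, c=1. log_2(3)=1.585 > c=1. Case 1: O(n^log_b(a)) = O(n^1.585)
Complexity: O(n^1.585)


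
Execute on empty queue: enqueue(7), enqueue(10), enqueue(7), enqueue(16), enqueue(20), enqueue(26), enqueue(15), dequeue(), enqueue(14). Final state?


enqueue(7) -> [7]
enqueue(10) -> [7, 10]
enqueue(7) -> [7, 10, 7]
enqueue(16) -> [7, 10, 7, 16]
enqueue(20) -> [7, 10, 7, 16, 20]
enqueue(26) -> [7, 10, 7, 16, 20, 26]
enqueue(15) -> [7, 10, 7, 16, 20, 26, 15]
dequeue() returns 7 -> [10, 7, 16, 20, 26, 15]
enqueue(14) -> [10, 7, 16, 20, 26, 15, 14]
Final queue (front to back): [10, 7, 16, 20, 26, 15, 14]


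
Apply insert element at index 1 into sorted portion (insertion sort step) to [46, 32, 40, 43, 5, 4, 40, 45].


After one pass: [32, 46, 40, 43, 5, 4, 40, 45]


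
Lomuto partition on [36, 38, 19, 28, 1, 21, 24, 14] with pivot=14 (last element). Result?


Elements <= 14 go left of pivot.
Result: [1, 14, 19, 28, 36, 21, 24, 38], pivot at index 1


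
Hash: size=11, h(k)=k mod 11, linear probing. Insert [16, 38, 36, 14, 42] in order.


Insertions: 16->slot 5; 38->slot 6; 36->slot 3; 14->slot 4; 42->slot 9
Table: [None, None, None, 36, 14, 16, 38, None, None, 42, None]


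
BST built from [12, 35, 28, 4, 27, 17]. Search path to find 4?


BST root = 12
Search for 4: compare at each node
Path: [12, 4]


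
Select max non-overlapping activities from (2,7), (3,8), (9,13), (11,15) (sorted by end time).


Greedy: pick earliest-ending, then skip overlaps.
Selected (2 activities): [(2, 7), (9, 13)]


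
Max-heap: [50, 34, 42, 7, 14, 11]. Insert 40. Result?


Append 40: [50, 34, 42, 7, 14, 11, 40]
Bubble up: no swaps needed
Result: [50, 34, 42, 7, 14, 11, 40]


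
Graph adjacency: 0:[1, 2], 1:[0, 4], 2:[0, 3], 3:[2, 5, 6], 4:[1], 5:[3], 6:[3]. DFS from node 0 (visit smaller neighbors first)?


DFS stack-based: start with [0]
Visit order: [0, 1, 4, 2, 3, 5, 6]


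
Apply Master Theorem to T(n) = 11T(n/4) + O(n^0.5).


a=11, b=4, c=0.5. log_4(11)=1.730 > c=0.5. Case 1: O(n^log_b(a)) = O(n^1.730)
Complexity: O(n^1.730)


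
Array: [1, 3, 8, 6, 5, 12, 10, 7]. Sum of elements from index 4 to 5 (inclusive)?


Prefix sums: [0, 1, 4, 12, 18, 23, 35, 45, 52]
Sum[4..5] = prefix[6] - prefix[4] = 35 - 18 = 17


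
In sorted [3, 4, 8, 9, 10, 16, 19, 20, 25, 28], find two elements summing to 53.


Two pointers: lo=0, hi=9
Found pair: (25, 28) summing to 53


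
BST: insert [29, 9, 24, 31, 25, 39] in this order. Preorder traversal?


Root = 29; build tree by BST insertion.
Preorder traversal: [29, 9, 24, 25, 31, 39]


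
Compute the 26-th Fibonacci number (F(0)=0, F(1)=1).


F(n)=F(n-1)+F(n-2)
...F(24)=46368, F(25)=75025, F(26)=121393


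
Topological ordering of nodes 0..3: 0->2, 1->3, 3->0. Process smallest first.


Kahn's algorithm, process smallest node first
Order: [1, 3, 0, 2]


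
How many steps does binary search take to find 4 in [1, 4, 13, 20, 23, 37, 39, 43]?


Search for 4:
[0,7] mid=3 arr[3]=20
[0,2] mid=1 arr[1]=4
Total: 2 comparisons


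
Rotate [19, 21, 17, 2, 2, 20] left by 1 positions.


Left rotate by 1: [21, 17, 2, 2, 20, 19]


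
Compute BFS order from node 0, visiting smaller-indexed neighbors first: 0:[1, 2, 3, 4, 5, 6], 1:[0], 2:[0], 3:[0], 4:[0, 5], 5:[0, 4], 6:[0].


BFS queue: start with [0]
Visit order: [0, 1, 2, 3, 4, 5, 6]


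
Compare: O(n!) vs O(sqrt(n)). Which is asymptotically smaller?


sublinear grows slower than factorial
O(sqrt(n)) is asymptotically smaller; O(n!) grows faster


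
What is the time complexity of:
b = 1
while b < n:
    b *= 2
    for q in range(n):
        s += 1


Per nesting level: O(log n) * O(n) = O(n log n)
Complexity: O(n log n)


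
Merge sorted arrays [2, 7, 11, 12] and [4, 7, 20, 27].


Compare heads, take smaller each step.
Merged: [2, 4, 7, 7, 11, 12, 20, 27]
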